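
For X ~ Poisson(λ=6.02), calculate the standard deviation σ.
2.4536

We have X ~ Poisson(λ=6.02).

For a Poisson distribution with λ=6.02:
σ = √Var(X) = 2.4536

The standard deviation is the square root of the variance.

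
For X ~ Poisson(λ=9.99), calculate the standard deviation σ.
3.1607

We have X ~ Poisson(λ=9.99).

For a Poisson distribution with λ=9.99:
σ = √Var(X) = 3.1607

The standard deviation is the square root of the variance.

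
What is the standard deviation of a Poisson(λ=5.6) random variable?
2.3664

We have X ~ Poisson(λ=5.6).

For a Poisson distribution with λ=5.6:
σ = √Var(X) = 2.3664

The standard deviation is the square root of the variance.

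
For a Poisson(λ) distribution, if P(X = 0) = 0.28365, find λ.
λ = 1.2600

For a Poisson(λ) distribution, the PMF at 0 is:
P(X = 0) = λ^0 e^(-λ) / 0! = e^(-λ)

Given P(X = 0) = 0.28365:
e^(-λ) = 0.28365
-λ = ln(0.28365)
λ = -ln(0.28365) = 1.2600

Verification: e^(-1.2600) = 0.28365 ✓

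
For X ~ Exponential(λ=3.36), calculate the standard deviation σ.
0.2976

We have X ~ Exponential(λ=3.36).

For an Exponential distribution with λ=3.36:
σ = √Var(X) = 0.2976

The standard deviation is the square root of the variance.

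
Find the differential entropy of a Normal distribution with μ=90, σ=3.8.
2.7539 nats

We have X ~ Normal(μ=90, σ=3.8).

The differential entropy measures the uncertainty or information content of the distribution.

For a Normal distribution with μ=90, σ=3.8:
h(X) = 2.7539 nats

(In bits, this would be 3.9731 bits.)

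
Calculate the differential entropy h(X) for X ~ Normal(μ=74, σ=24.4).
4.6135 nats

We have X ~ Normal(μ=74, σ=24.4).

The differential entropy measures the uncertainty or information content of the distribution.

For a Normal distribution with μ=74, σ=24.4:
h(X) = 4.6135 nats

(In bits, this would be 6.6559 bits.)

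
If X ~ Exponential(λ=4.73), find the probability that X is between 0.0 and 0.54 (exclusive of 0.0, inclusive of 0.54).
0.922246

We have X ~ Exponential(λ=4.73).

To find P(0.0 < X ≤ 0.54), we use:
P(0.0 < X ≤ 0.54) = P(X ≤ 0.54) - P(X ≤ 0.0)
                 = F(0.54) - F(0.0)
                 = 0.922246 - 0.000000
                 = 0.922246

So there's approximately a 92.2% chance that X falls in this range.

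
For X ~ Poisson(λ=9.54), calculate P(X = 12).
0.085325

We have X ~ Poisson(λ=9.54).

For a Poisson distribution, the PMF gives us the probability of each outcome.

Using the PMF formula:
P(X = 12) = 0.085325

Rounded to 4 decimal places: 0.0853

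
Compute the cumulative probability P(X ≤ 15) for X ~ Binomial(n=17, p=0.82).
0.837874

We have X ~ Binomial(n=17, p=0.82).

The CDF gives us P(X ≤ k).

Using the CDF:
P(X ≤ 15) = 0.837874

This means there's approximately a 83.8% chance that X is at most 15.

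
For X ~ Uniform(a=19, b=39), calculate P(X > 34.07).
0.246500

We have X ~ Uniform(a=19, b=39).

P(X > 34.07) = 1 - P(X ≤ 34.07)
                = 1 - F(34.07)
                = 1 - 0.753500
                = 0.246500

So there's approximately a 24.6% chance that X exceeds 34.07.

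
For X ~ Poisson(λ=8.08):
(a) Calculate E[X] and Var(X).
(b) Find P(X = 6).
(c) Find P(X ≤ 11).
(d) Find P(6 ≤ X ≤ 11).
(a) E[X] = 8.0800, Var(X) = 8.0800
(b) P(X = 6) = 0.119684
(c) P(X ≤ 11) = 0.882214
(d) P(6 ≤ X ≤ 11) = 0.698197

We have X ~ Poisson(λ=8.08).

(a) Moments:
E[X] = 8.0800
Var(X) = 8.0800
σ = √Var(X) = 2.8425

(b) Point probability using PMF:
P(X = 6) = 0.119684

(c) Cumulative probability using CDF:
P(X ≤ 11) = F(11) = 0.882214

(d) Range probability:
P(6 ≤ X ≤ 11) = P(X ≤ 11) - P(X ≤ 5)
                   = F(11) - F(5)
                   = 0.882214 - 0.184017
                   = 0.698197

This means approximately 69.8% of outcomes fall in the interval [6, 11].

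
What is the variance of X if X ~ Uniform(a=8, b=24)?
21.3333

We have X ~ Uniform(a=8, b=24).

For a Uniform distribution with a=8, b=24:
Var(X) = 21.3333

The variance measures the spread of the distribution around the mean.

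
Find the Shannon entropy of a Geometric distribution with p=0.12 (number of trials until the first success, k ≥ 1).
3.0577 nats

We have X ~ Geometric(p=0.12) (number of trials until the first success, k ≥ 1).

The Shannon entropy measures the uncertainty or information content of the distribution.

For a Geometric distribution with p=0.12 (number of trials until the first success, k ≥ 1):
H(X) = 3.0577 nats

(In bits, this would be 4.4113 bits.)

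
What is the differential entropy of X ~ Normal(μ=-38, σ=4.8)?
2.9876 nats

We have X ~ Normal(μ=-38, σ=4.8).

The differential entropy measures the uncertainty or information content of the distribution.

For a Normal distribution with μ=-38, σ=4.8:
h(X) = 2.9876 nats

(In bits, this would be 4.3101 bits.)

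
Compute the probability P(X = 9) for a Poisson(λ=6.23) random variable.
0.076732

We have X ~ Poisson(λ=6.23).

For a Poisson distribution, the PMF gives us the probability of each outcome.

Using the PMF formula:
P(X = 9) = 0.076732

Rounded to 4 decimal places: 0.0767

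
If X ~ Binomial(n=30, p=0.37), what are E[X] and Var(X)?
E[X] = 11.1000, Var(X) = 6.9930

We have X ~ Binomial(n=30, p=0.37).

For a Binomial distribution with n=30, p=0.37:

Expected value:
E[X] = 11.1000

Variance:
Var(X) = 6.9930

Standard deviation:
σ = √Var(X) = 2.6444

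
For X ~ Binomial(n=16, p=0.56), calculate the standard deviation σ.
1.9855

We have X ~ Binomial(n=16, p=0.56).

For a Binomial distribution with n=16, p=0.56:
σ = √Var(X) = 1.9855

The standard deviation is the square root of the variance.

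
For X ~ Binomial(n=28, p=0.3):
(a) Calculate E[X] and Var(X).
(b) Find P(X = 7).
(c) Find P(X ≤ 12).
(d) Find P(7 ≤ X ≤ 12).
(a) E[X] = 8.4000, Var(X) = 5.8800
(b) P(X = 7) = 0.144635
(c) P(X ≤ 12) = 0.950896
(d) P(7 ≤ X ≤ 12) = 0.730726

We have X ~ Binomial(n=28, p=0.3).

(a) Moments:
E[X] = 8.4000
Var(X) = 5.8800
σ = √Var(X) = 2.4249

(b) Point probability using PMF:
P(X = 7) = 0.144635

(c) Cumulative probability using CDF:
P(X ≤ 12) = F(12) = 0.950896

(d) Range probability:
P(7 ≤ X ≤ 12) = P(X ≤ 12) - P(X ≤ 6)
                   = F(12) - F(6)
                   = 0.950896 - 0.220170
                   = 0.730726

This means approximately 73.1% of outcomes fall in the interval [7, 12].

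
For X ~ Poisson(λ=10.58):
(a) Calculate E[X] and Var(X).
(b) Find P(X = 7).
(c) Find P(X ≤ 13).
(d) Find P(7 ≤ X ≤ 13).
(a) E[X] = 10.5800, Var(X) = 10.5800
(b) P(X = 7) = 0.074840
(c) P(X ≤ 13) = 0.818615
(d) P(7 ≤ X ≤ 13) = 0.721013

We have X ~ Poisson(λ=10.58).

(a) Moments:
E[X] = 10.5800
Var(X) = 10.5800
σ = √Var(X) = 3.2527

(b) Point probability using PMF:
P(X = 7) = 0.074840

(c) Cumulative probability using CDF:
P(X ≤ 13) = F(13) = 0.818615

(d) Range probability:
P(7 ≤ X ≤ 13) = P(X ≤ 13) - P(X ≤ 6)
                   = F(13) - F(6)
                   = 0.818615 - 0.097602
                   = 0.721013

This means approximately 72.1% of outcomes fall in the interval [7, 13].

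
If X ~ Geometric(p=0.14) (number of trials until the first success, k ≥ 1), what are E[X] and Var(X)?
E[X] = 7.1429, Var(X) = 43.8776

We have X ~ Geometric(p=0.14) (number of trials until the first success, k ≥ 1).

For a Geometric distribution with p=0.14 (number of trials until the first success, k ≥ 1):

Expected value:
E[X] = 7.1429

Variance:
Var(X) = 43.8776

Standard deviation:
σ = √Var(X) = 6.6240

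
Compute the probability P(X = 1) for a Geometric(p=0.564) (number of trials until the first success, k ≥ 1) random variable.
0.564000

We have X ~ Geometric(p=0.564) (number of trials until the first success, k ≥ 1).

For a Geometric distribution, the PMF gives us the probability of each outcome.

Using the PMF formula:
P(X = 1) = 0.564000

Rounded to 4 decimal places: 0.5640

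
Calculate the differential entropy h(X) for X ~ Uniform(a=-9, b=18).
3.2958 nats

We have X ~ Uniform(a=-9, b=18).

The differential entropy measures the uncertainty or information content of the distribution.

For a Uniform distribution with a=-9, b=18:
h(X) = 3.2958 nats

(In bits, this would be 4.7549 bits.)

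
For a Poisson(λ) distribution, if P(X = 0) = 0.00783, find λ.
λ = 4.8498

For a Poisson(λ) distribution, the PMF at 0 is:
P(X = 0) = λ^0 e^(-λ) / 0! = e^(-λ)

Given P(X = 0) = 0.00783:
e^(-λ) = 0.00783
-λ = ln(0.00783)
λ = -ln(0.00783) = 4.8498

Verification: e^(-4.8498) = 0.00783 ✓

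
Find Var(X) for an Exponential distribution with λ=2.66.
0.1413

We have X ~ Exponential(λ=2.66).

For an Exponential distribution with λ=2.66:
Var(X) = 0.1413

The variance measures the spread of the distribution around the mean.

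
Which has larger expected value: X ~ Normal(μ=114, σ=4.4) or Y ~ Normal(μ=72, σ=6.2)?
X has larger mean (114.0000 > 72.0000)

Compute the expected value for each distribution:

X ~ Normal(μ=114, σ=4.4):
E[X] = 114.0000

Y ~ Normal(μ=72, σ=6.2):
E[Y] = 72.0000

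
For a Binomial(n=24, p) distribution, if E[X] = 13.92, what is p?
p = 0.58

For a Binomial(n, p) distribution:
E[X] = n × p

Given n = 24 and E[X] = 13.92:
13.92 = 24 × p
p = 13.92 / 24 = 0.58

Verification: Binomial(24, 0.58) has E[X] = 13.92 ✓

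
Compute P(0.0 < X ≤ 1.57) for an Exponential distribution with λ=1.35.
0.879908

We have X ~ Exponential(λ=1.35).

To find P(0.0 < X ≤ 1.57), we use:
P(0.0 < X ≤ 1.57) = P(X ≤ 1.57) - P(X ≤ 0.0)
                 = F(1.57) - F(0.0)
                 = 0.879908 - 0.000000
                 = 0.879908

So there's approximately a 88.0% chance that X falls in this range.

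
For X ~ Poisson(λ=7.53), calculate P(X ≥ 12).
0.081009

We have X ~ Poisson(λ=7.53).

For discrete distributions, P(X ≥ 12) = 1 - P(X ≤ 11).

P(X ≤ 11) = 0.918991
P(X ≥ 12) = 1 - 0.918991 = 0.081009

So there's approximately a 8.1% chance that X is at least 12.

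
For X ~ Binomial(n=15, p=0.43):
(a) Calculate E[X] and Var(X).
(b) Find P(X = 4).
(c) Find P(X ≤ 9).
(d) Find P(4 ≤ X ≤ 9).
(a) E[X] = 6.4500, Var(X) = 3.6765
(b) P(X = 4) = 0.096301
(c) P(X ≤ 9) = 0.943541
(d) P(4 ≤ X ≤ 9) = 0.885290

We have X ~ Binomial(n=15, p=0.43).

(a) Moments:
E[X] = 6.4500
Var(X) = 3.6765
σ = √Var(X) = 1.9174

(b) Point probability using PMF:
P(X = 4) = 0.096301

(c) Cumulative probability using CDF:
P(X ≤ 9) = F(9) = 0.943541

(d) Range probability:
P(4 ≤ X ≤ 9) = P(X ≤ 9) - P(X ≤ 3)
                   = F(9) - F(3)
                   = 0.943541 - 0.058251
                   = 0.885290

This means approximately 88.5% of outcomes fall in the interval [4, 9].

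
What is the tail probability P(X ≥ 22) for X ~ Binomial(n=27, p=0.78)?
0.436152

We have X ~ Binomial(n=27, p=0.78).

For discrete distributions, P(X ≥ 22) = 1 - P(X ≤ 21).

P(X ≤ 21) = 0.563848
P(X ≥ 22) = 1 - 0.563848 = 0.436152

So there's approximately a 43.6% chance that X is at least 22.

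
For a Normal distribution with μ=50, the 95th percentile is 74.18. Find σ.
σ = 14.7004

For X ~ Normal(μ, σ), the p-th percentile satisfies x = μ + z_p × σ,
where z_p = Φ⁻¹(p) is the standard normal quantile.

Step 1: z_{0.95} = Φ⁻¹(0.95) = 1.6449

Step 2: Solve for σ:
74.18 = 50 + 1.6449 × σ
σ = (74.18 - 50) / 1.6449
σ = 24.18 / 1.6449
σ = 14.7004

Verification: μ + z × σ = 50 + 1.6449 × 14.7004 = 74.18 ✓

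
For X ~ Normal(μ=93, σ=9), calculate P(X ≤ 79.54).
0.067385

We have X ~ Normal(μ=93, σ=9).

The CDF gives us P(X ≤ k).

Using the CDF:
P(X ≤ 79.54) = 0.067385

This means there's approximately a 6.7% chance that X is at most 79.54.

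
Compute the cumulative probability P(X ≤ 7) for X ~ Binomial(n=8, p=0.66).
0.963996

We have X ~ Binomial(n=8, p=0.66).

The CDF gives us P(X ≤ k).

Using the CDF:
P(X ≤ 7) = 0.963996

This means there's approximately a 96.4% chance that X is at most 7.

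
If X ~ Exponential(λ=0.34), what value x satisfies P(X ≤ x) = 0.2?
0.6563

We have X ~ Exponential(λ=0.34).

We want to find x such that P(X ≤ x) = 0.2.

This is the 20th percentile, which means 20% of values fall below this point.

Using the inverse CDF (quantile function):
x = F⁻¹(0.2) = 0.6563

Verification: P(X ≤ 0.6563) = 0.2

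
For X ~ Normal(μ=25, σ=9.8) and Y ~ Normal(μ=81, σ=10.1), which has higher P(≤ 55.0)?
X has higher probability (P(X ≤ 55.0) = 0.9989 > P(Y ≤ 55.0) = 0.0050)

Compute P(≤ 55.0) for each distribution:

X ~ Normal(μ=25, σ=9.8):
P(X ≤ 55.0) = 0.9989

Y ~ Normal(μ=81, σ=10.1):
P(Y ≤ 55.0) = 0.0050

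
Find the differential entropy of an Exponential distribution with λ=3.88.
-0.3558 nats

We have X ~ Exponential(λ=3.88).

The differential entropy measures the uncertainty or information content of the distribution.

For an Exponential distribution with λ=3.88:
h(X) = -0.3558 nats

(In bits, this would be -0.5134 bits.)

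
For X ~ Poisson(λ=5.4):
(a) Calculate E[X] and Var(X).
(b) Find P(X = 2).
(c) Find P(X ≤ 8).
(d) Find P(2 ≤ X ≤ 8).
(a) E[X] = 5.4000, Var(X) = 5.4000
(b) P(X = 2) = 0.065852
(c) P(X ≤ 8) = 0.902650
(d) P(2 ≤ X ≤ 8) = 0.873744

We have X ~ Poisson(λ=5.4).

(a) Moments:
E[X] = 5.4000
Var(X) = 5.4000
σ = √Var(X) = 2.3238

(b) Point probability using PMF:
P(X = 2) = 0.065852

(c) Cumulative probability using CDF:
P(X ≤ 8) = F(8) = 0.902650

(d) Range probability:
P(2 ≤ X ≤ 8) = P(X ≤ 8) - P(X ≤ 1)
                   = F(8) - F(1)
                   = 0.902650 - 0.028906
                   = 0.873744

This means approximately 87.4% of outcomes fall in the interval [2, 8].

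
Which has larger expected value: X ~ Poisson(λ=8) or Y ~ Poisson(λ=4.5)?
X has larger mean (8.0000 > 4.5000)

Compute the expected value for each distribution:

X ~ Poisson(λ=8):
E[X] = 8.0000

Y ~ Poisson(λ=4.5):
E[Y] = 4.5000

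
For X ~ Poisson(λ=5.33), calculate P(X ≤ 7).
0.829970

We have X ~ Poisson(λ=5.33).

The CDF gives us P(X ≤ k).

Using the CDF:
P(X ≤ 7) = 0.829970

This means there's approximately a 83.0% chance that X is at most 7.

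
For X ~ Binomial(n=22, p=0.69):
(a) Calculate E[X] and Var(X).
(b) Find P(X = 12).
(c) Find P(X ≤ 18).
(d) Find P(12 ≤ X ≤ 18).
(a) E[X] = 15.1800, Var(X) = 4.7058
(b) P(X = 12) = 0.061727
(c) P(X ≤ 18) = 0.943829
(d) P(12 ≤ X ≤ 18) = 0.895199

We have X ~ Binomial(n=22, p=0.69).

(a) Moments:
E[X] = 15.1800
Var(X) = 4.7058
σ = √Var(X) = 2.1693

(b) Point probability using PMF:
P(X = 12) = 0.061727

(c) Cumulative probability using CDF:
P(X ≤ 18) = F(18) = 0.943829

(d) Range probability:
P(12 ≤ X ≤ 18) = P(X ≤ 18) - P(X ≤ 11)
                   = F(18) - F(11)
                   = 0.943829 - 0.048629
                   = 0.895199

This means approximately 89.5% of outcomes fall in the interval [12, 18].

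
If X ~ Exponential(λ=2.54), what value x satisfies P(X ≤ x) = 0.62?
0.3809

We have X ~ Exponential(λ=2.54).

We want to find x such that P(X ≤ x) = 0.62.

This is the 62nd percentile, which means 62% of values fall below this point.

Using the inverse CDF (quantile function):
x = F⁻¹(0.62) = 0.3809

Verification: P(X ≤ 0.3809) = 0.62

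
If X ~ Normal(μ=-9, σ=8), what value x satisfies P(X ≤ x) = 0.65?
-5.9174

We have X ~ Normal(μ=-9, σ=8).

We want to find x such that P(X ≤ x) = 0.65.

This is the 65th percentile, which means 65% of values fall below this point.

Using the inverse CDF (quantile function):
x = F⁻¹(0.65) = -5.9174

Verification: P(X ≤ -5.9174) = 0.65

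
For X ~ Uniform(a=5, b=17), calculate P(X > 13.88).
0.260000

We have X ~ Uniform(a=5, b=17).

P(X > 13.88) = 1 - P(X ≤ 13.88)
                = 1 - F(13.88)
                = 1 - 0.740000
                = 0.260000

So there's approximately a 26.0% chance that X exceeds 13.88.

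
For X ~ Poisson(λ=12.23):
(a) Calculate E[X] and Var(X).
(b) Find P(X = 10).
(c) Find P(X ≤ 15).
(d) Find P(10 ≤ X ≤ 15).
(a) E[X] = 12.2300, Var(X) = 12.2300
(b) P(X = 10) = 0.100712
(c) P(X ≤ 15) = 0.827294
(d) P(10 ≤ X ≤ 15) = 0.604418

We have X ~ Poisson(λ=12.23).

(a) Moments:
E[X] = 12.2300
Var(X) = 12.2300
σ = √Var(X) = 3.4971

(b) Point probability using PMF:
P(X = 10) = 0.100712

(c) Cumulative probability using CDF:
P(X ≤ 15) = F(15) = 0.827294

(d) Range probability:
P(10 ≤ X ≤ 15) = P(X ≤ 15) - P(X ≤ 9)
                   = F(15) - F(9)
                   = 0.827294 - 0.222876
                   = 0.604418

This means approximately 60.4% of outcomes fall in the interval [10, 15].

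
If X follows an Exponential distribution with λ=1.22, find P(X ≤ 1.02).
0.711886

We have X ~ Exponential(λ=1.22).

The CDF gives us P(X ≤ k).

Using the CDF:
P(X ≤ 1.02) = 0.711886

This means there's approximately a 71.2% chance that X is at most 1.02.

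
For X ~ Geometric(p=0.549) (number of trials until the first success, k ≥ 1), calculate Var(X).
1.4963

We have X ~ Geometric(p=0.549) (number of trials until the first success, k ≥ 1).

For a Geometric distribution with p=0.549 (number of trials until the first success, k ≥ 1):
Var(X) = 1.4963

The variance measures the spread of the distribution around the mean.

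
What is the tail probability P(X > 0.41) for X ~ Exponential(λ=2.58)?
0.347219

We have X ~ Exponential(λ=2.58).

P(X > 0.41) = 1 - P(X ≤ 0.41)
                = 1 - F(0.41)
                = 1 - 0.652781
                = 0.347219

So there's approximately a 34.7% chance that X exceeds 0.41.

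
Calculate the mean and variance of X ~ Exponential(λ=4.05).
E[X] = 0.2469, Var(X) = 0.0610

We have X ~ Exponential(λ=4.05).

For an Exponential distribution with λ=4.05:

Expected value:
E[X] = 0.2469

Variance:
Var(X) = 0.0610

Standard deviation:
σ = √Var(X) = 0.2469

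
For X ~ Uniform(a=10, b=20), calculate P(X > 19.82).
0.018000

We have X ~ Uniform(a=10, b=20).

P(X > 19.82) = 1 - P(X ≤ 19.82)
                = 1 - F(19.82)
                = 1 - 0.982000
                = 0.018000

So there's approximately a 1.8% chance that X exceeds 19.82.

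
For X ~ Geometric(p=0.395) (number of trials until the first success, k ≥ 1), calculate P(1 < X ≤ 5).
0.523946

We have X ~ Geometric(p=0.395) (number of trials until the first success, k ≥ 1).

To find P(1 < X ≤ 5), we use:
P(1 < X ≤ 5) = P(X ≤ 5) - P(X ≤ 1)
                 = F(5) - F(1)
                 = 0.918946 - 0.395000
                 = 0.523946

So there's approximately a 52.4% chance that X falls in this range.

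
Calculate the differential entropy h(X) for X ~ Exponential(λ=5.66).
-0.7334 nats

We have X ~ Exponential(λ=5.66).

The differential entropy measures the uncertainty or information content of the distribution.

For an Exponential distribution with λ=5.66:
h(X) = -0.7334 nats

(In bits, this would be -1.0581 bits.)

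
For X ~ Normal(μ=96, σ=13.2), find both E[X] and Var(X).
E[X] = 96.0000, Var(X) = 174.2400

We have X ~ Normal(μ=96, σ=13.2).

For a Normal distribution with μ=96, σ=13.2:

Expected value:
E[X] = 96.0000

Variance:
Var(X) = 174.2400

Standard deviation:
σ = √Var(X) = 13.2000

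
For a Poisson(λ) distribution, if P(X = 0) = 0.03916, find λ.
λ = 3.2401

For a Poisson(λ) distribution, the PMF at 0 is:
P(X = 0) = λ^0 e^(-λ) / 0! = e^(-λ)

Given P(X = 0) = 0.03916:
e^(-λ) = 0.03916
-λ = ln(0.03916)
λ = -ln(0.03916) = 3.2401

Verification: e^(-3.2401) = 0.03916 ✓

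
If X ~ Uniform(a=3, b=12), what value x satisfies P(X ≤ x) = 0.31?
5.7900

We have X ~ Uniform(a=3, b=12).

We want to find x such that P(X ≤ x) = 0.31.

This is the 31st percentile, which means 31% of values fall below this point.

Using the inverse CDF (quantile function):
x = F⁻¹(0.31) = 5.7900

Verification: P(X ≤ 5.7900) = 0.31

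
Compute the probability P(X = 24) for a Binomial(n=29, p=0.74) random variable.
0.102584

We have X ~ Binomial(n=29, p=0.74).

For a Binomial distribution, the PMF gives us the probability of each outcome.

Using the PMF formula:
P(X = 24) = 0.102584

Rounded to 4 decimal places: 0.1026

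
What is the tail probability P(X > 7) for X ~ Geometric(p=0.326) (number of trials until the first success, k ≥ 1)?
0.063186

We have X ~ Geometric(p=0.326) (number of trials until the first success, k ≥ 1).

P(X > 7) = 1 - P(X ≤ 7)
                = 1 - F(7)
                = 1 - 0.936814
                = 0.063186

So there's approximately a 6.3% chance that X exceeds 7.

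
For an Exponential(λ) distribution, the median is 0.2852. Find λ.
λ = 2.4304

For X ~ Exponential(λ), the CDF is F(x) = 1 - e^(-λx).
The median m satisfies F(m) = 0.5:
1 - e^(-λm) = 0.5
e^(-λm) = 0.5
λm = ln(2)
m = ln(2) / λ

Given m = 0.2852:
λ = ln(2) / 0.2852 = 0.693147 / 0.2852 = 2.4304

Verification: ln(2) / 2.4304 = 0.2852 ✓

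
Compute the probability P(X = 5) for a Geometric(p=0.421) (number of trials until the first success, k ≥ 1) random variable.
0.047315

We have X ~ Geometric(p=0.421) (number of trials until the first success, k ≥ 1).

For a Geometric distribution, the PMF gives us the probability of each outcome.

Using the PMF formula:
P(X = 5) = 0.047315

Rounded to 4 decimal places: 0.0473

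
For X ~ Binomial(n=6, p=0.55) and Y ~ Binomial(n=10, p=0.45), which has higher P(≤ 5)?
X has higher probability (P(X ≤ 5) = 0.9723 > P(Y ≤ 5) = 0.7384)

Compute P(≤ 5) for each distribution:

X ~ Binomial(n=6, p=0.55):
P(X ≤ 5) = 0.9723

Y ~ Binomial(n=10, p=0.45):
P(Y ≤ 5) = 0.7384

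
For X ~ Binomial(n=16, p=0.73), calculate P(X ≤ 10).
0.245819

We have X ~ Binomial(n=16, p=0.73).

The CDF gives us P(X ≤ k).

Using the CDF:
P(X ≤ 10) = 0.245819

This means there's approximately a 24.6% chance that X is at most 10.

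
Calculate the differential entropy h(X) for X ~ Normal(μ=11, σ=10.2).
3.7413 nats

We have X ~ Normal(μ=11, σ=10.2).

The differential entropy measures the uncertainty or information content of the distribution.

For a Normal distribution with μ=11, σ=10.2:
h(X) = 3.7413 nats

(In bits, this would be 5.3976 bits.)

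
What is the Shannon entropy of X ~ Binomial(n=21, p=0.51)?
2.2476 nats

We have X ~ Binomial(n=21, p=0.51).

The Shannon entropy measures the uncertainty or information content of the distribution.

For a Binomial distribution with n=21, p=0.51:
H(X) = 2.2476 nats

(In bits, this would be 3.2427 bits.)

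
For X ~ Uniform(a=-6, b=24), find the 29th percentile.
2.7000

We have X ~ Uniform(a=-6, b=24).

We want to find x such that P(X ≤ x) = 0.29.

This is the 29th percentile, which means 29% of values fall below this point.

Using the inverse CDF (quantile function):
x = F⁻¹(0.29) = 2.7000

Verification: P(X ≤ 2.7000) = 0.29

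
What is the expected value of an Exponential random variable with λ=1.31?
0.7634

We have X ~ Exponential(λ=1.31).

For an Exponential distribution with λ=1.31:
E[X] = 0.7634

This is the expected (average) value of X.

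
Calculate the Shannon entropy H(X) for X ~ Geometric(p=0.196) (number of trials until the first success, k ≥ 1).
2.5245 nats

We have X ~ Geometric(p=0.196) (number of trials until the first success, k ≥ 1).

The Shannon entropy measures the uncertainty or information content of the distribution.

For a Geometric distribution with p=0.196 (number of trials until the first success, k ≥ 1):
H(X) = 2.5245 nats

(In bits, this would be 3.6421 bits.)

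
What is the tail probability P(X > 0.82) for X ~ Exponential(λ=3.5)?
0.056699

We have X ~ Exponential(λ=3.5).

P(X > 0.82) = 1 - P(X ≤ 0.82)
                = 1 - F(0.82)
                = 1 - 0.943301
                = 0.056699

So there's approximately a 5.7% chance that X exceeds 0.82.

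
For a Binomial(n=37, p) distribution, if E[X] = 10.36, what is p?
p = 0.28

For a Binomial(n, p) distribution:
E[X] = n × p

Given n = 37 and E[X] = 10.36:
10.36 = 37 × p
p = 10.36 / 37 = 0.28

Verification: Binomial(37, 0.28) has E[X] = 10.36 ✓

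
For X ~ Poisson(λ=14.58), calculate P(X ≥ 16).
0.388973

We have X ~ Poisson(λ=14.58).

For discrete distributions, P(X ≥ 16) = 1 - P(X ≤ 15).

P(X ≤ 15) = 0.611027
P(X ≥ 16) = 1 - 0.611027 = 0.388973

So there's approximately a 38.9% chance that X is at least 16.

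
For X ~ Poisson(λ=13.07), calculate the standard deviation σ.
3.6152

We have X ~ Poisson(λ=13.07).

For a Poisson distribution with λ=13.07:
σ = √Var(X) = 3.6152

The standard deviation is the square root of the variance.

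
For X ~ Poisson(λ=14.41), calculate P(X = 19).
0.046918

We have X ~ Poisson(λ=14.41).

For a Poisson distribution, the PMF gives us the probability of each outcome.

Using the PMF formula:
P(X = 19) = 0.046918

Rounded to 4 decimal places: 0.0469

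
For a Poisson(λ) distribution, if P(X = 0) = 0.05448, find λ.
λ = 2.9099

For a Poisson(λ) distribution, the PMF at 0 is:
P(X = 0) = λ^0 e^(-λ) / 0! = e^(-λ)

Given P(X = 0) = 0.05448:
e^(-λ) = 0.05448
-λ = ln(0.05448)
λ = -ln(0.05448) = 2.9099

Verification: e^(-2.9099) = 0.05448 ✓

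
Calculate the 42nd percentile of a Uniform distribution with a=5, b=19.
10.8800

We have X ~ Uniform(a=5, b=19).

We want to find x such that P(X ≤ x) = 0.42.

This is the 42nd percentile, which means 42% of values fall below this point.

Using the inverse CDF (quantile function):
x = F⁻¹(0.42) = 10.8800

Verification: P(X ≤ 10.8800) = 0.42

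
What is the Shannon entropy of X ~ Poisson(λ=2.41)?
1.8102 nats

We have X ~ Poisson(λ=2.41).

The Shannon entropy measures the uncertainty or information content of the distribution.

For a Poisson distribution with λ=2.41:
H(X) = 1.8102 nats

(In bits, this would be 2.6116 bits.)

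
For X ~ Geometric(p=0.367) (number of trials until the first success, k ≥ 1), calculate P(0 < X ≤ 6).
0.935669

We have X ~ Geometric(p=0.367) (number of trials until the first success, k ≥ 1).

To find P(0 < X ≤ 6), we use:
P(0 < X ≤ 6) = P(X ≤ 6) - P(X ≤ 0)
                 = F(6) - F(0)
                 = 0.935669 - 0.000000
                 = 0.935669

So there's approximately a 93.6% chance that X falls in this range.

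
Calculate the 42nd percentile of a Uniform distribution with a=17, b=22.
19.1000

We have X ~ Uniform(a=17, b=22).

We want to find x such that P(X ≤ x) = 0.42.

This is the 42nd percentile, which means 42% of values fall below this point.

Using the inverse CDF (quantile function):
x = F⁻¹(0.42) = 19.1000

Verification: P(X ≤ 19.1000) = 0.42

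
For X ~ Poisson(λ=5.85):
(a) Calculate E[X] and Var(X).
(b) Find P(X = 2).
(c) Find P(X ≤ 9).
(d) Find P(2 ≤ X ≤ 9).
(a) E[X] = 5.8500, Var(X) = 5.8500
(b) P(X = 2) = 0.049279
(c) P(X ≤ 9) = 0.926015
(d) P(2 ≤ X ≤ 9) = 0.906287

We have X ~ Poisson(λ=5.85).

(a) Moments:
E[X] = 5.8500
Var(X) = 5.8500
σ = √Var(X) = 2.4187

(b) Point probability using PMF:
P(X = 2) = 0.049279

(c) Cumulative probability using CDF:
P(X ≤ 9) = F(9) = 0.926015

(d) Range probability:
P(2 ≤ X ≤ 9) = P(X ≤ 9) - P(X ≤ 1)
                   = F(9) - F(1)
                   = 0.926015 - 0.019727
                   = 0.906287

This means approximately 90.6% of outcomes fall in the interval [2, 9].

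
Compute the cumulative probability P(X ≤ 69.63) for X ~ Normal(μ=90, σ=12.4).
0.050218

We have X ~ Normal(μ=90, σ=12.4).

The CDF gives us P(X ≤ k).

Using the CDF:
P(X ≤ 69.63) = 0.050218

This means there's approximately a 5.0% chance that X is at most 69.63.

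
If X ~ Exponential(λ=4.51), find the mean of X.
0.2217

We have X ~ Exponential(λ=4.51).

For an Exponential distribution with λ=4.51:
E[X] = 0.2217

This is the expected (average) value of X.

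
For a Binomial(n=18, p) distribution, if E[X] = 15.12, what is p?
p = 0.84

For a Binomial(n, p) distribution:
E[X] = n × p

Given n = 18 and E[X] = 15.12:
15.12 = 18 × p
p = 15.12 / 18 = 0.84

Verification: Binomial(18, 0.84) has E[X] = 15.12 ✓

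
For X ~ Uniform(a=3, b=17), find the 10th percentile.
4.4000

We have X ~ Uniform(a=3, b=17).

We want to find x such that P(X ≤ x) = 0.1.

This is the 10th percentile, which means 10% of values fall below this point.

Using the inverse CDF (quantile function):
x = F⁻¹(0.1) = 4.4000

Verification: P(X ≤ 4.4000) = 0.1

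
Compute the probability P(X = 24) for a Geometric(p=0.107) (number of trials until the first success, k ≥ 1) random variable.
0.007924

We have X ~ Geometric(p=0.107) (number of trials until the first success, k ≥ 1).

For a Geometric distribution, the PMF gives us the probability of each outcome.

Using the PMF formula:
P(X = 24) = 0.007924

Rounded to 4 decimal places: 0.0079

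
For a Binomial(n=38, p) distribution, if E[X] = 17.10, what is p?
p = 0.45

For a Binomial(n, p) distribution:
E[X] = n × p

Given n = 38 and E[X] = 17.10:
17.10 = 38 × p
p = 17.10 / 38 = 0.45

Verification: Binomial(38, 0.45) has E[X] = 17.10 ✓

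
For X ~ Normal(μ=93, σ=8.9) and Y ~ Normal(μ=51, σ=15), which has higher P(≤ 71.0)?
Y has higher probability (P(Y ≤ 71.0) = 0.9088 > P(X ≤ 71.0) = 0.0067)

Compute P(≤ 71.0) for each distribution:

X ~ Normal(μ=93, σ=8.9):
P(X ≤ 71.0) = 0.0067

Y ~ Normal(μ=51, σ=15):
P(Y ≤ 71.0) = 0.9088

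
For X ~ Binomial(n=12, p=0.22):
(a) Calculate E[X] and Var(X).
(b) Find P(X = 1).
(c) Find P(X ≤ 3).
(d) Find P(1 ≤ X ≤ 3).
(a) E[X] = 2.6400, Var(X) = 2.0592
(b) P(X = 1) = 0.171650
(c) P(X ≤ 3) = 0.738990
(d) P(1 ≤ X ≤ 3) = 0.688275

We have X ~ Binomial(n=12, p=0.22).

(a) Moments:
E[X] = 2.6400
Var(X) = 2.0592
σ = √Var(X) = 1.4350

(b) Point probability using PMF:
P(X = 1) = 0.171650

(c) Cumulative probability using CDF:
P(X ≤ 3) = F(3) = 0.738990

(d) Range probability:
P(1 ≤ X ≤ 3) = P(X ≤ 3) - P(X ≤ 0)
                   = F(3) - F(0)
                   = 0.738990 - 0.050715
                   = 0.688275

This means approximately 68.8% of outcomes fall in the interval [1, 3].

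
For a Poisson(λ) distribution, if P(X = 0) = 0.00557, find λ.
λ = 5.1904

For a Poisson(λ) distribution, the PMF at 0 is:
P(X = 0) = λ^0 e^(-λ) / 0! = e^(-λ)

Given P(X = 0) = 0.00557:
e^(-λ) = 0.00557
-λ = ln(0.00557)
λ = -ln(0.00557) = 5.1904

Verification: e^(-5.1904) = 0.00557 ✓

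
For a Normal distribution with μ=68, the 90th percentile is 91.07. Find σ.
σ = 18.0016

For X ~ Normal(μ, σ), the p-th percentile satisfies x = μ + z_p × σ,
where z_p = Φ⁻¹(p) is the standard normal quantile.

Step 1: z_{0.9} = Φ⁻¹(0.9) = 1.2816

Step 2: Solve for σ:
91.07 = 68 + 1.2816 × σ
σ = (91.07 - 68) / 1.2816
σ = 23.07 / 1.2816
σ = 18.0016

Verification: μ + z × σ = 68 + 1.2816 × 18.0016 = 91.07 ✓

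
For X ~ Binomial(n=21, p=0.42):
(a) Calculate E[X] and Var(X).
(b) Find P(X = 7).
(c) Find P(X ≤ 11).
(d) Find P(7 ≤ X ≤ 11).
(a) E[X] = 8.8200, Var(X) = 5.1156
(b) P(X = 7) = 0.130690
(c) P(X ≤ 11) = 0.881420
(d) P(7 ≤ X ≤ 11) = 0.729072

We have X ~ Binomial(n=21, p=0.42).

(a) Moments:
E[X] = 8.8200
Var(X) = 5.1156
σ = √Var(X) = 2.2618

(b) Point probability using PMF:
P(X = 7) = 0.130690

(c) Cumulative probability using CDF:
P(X ≤ 11) = F(11) = 0.881420

(d) Range probability:
P(7 ≤ X ≤ 11) = P(X ≤ 11) - P(X ≤ 6)
                   = F(11) - F(6)
                   = 0.881420 - 0.152348
                   = 0.729072

This means approximately 72.9% of outcomes fall in the interval [7, 11].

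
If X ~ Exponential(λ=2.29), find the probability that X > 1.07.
0.086268

We have X ~ Exponential(λ=2.29).

P(X > 1.07) = 1 - P(X ≤ 1.07)
                = 1 - F(1.07)
                = 1 - 0.913732
                = 0.086268

So there's approximately a 8.6% chance that X exceeds 1.07.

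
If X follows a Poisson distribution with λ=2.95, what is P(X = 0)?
0.052340

We have X ~ Poisson(λ=2.95).

For a Poisson distribution, the PMF gives us the probability of each outcome.

Using the PMF formula:
P(X = 0) = 0.052340

Rounded to 4 decimal places: 0.0523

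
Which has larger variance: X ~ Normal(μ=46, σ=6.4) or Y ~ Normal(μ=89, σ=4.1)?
X has larger variance (40.9600 > 16.8100)

Compute the variance for each distribution:

X ~ Normal(μ=46, σ=6.4):
Var(X) = 40.9600

Y ~ Normal(μ=89, σ=4.1):
Var(Y) = 16.8100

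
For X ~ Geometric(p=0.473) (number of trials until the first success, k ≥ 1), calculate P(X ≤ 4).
0.922867

We have X ~ Geometric(p=0.473) (number of trials until the first success, k ≥ 1).

The CDF gives us P(X ≤ k).

Using the CDF:
P(X ≤ 4) = 0.922867

This means there's approximately a 92.3% chance that X is at most 4.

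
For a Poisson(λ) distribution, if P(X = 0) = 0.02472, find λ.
λ = 3.7001

For a Poisson(λ) distribution, the PMF at 0 is:
P(X = 0) = λ^0 e^(-λ) / 0! = e^(-λ)

Given P(X = 0) = 0.02472:
e^(-λ) = 0.02472
-λ = ln(0.02472)
λ = -ln(0.02472) = 3.7001

Verification: e^(-3.7001) = 0.02472 ✓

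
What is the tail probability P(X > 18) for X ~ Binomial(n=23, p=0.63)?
0.036725

We have X ~ Binomial(n=23, p=0.63).

P(X > 18) = 1 - P(X ≤ 18)
                = 1 - F(18)
                = 1 - 0.963275
                = 0.036725

So there's approximately a 3.7% chance that X exceeds 18.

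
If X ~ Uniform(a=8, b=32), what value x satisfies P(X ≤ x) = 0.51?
20.2400

We have X ~ Uniform(a=8, b=32).

We want to find x such that P(X ≤ x) = 0.51.

This is the 51st percentile, which means 51% of values fall below this point.

Using the inverse CDF (quantile function):
x = F⁻¹(0.51) = 20.2400

Verification: P(X ≤ 20.2400) = 0.51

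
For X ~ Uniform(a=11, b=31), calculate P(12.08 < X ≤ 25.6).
0.676000

We have X ~ Uniform(a=11, b=31).

To find P(12.08 < X ≤ 25.6), we use:
P(12.08 < X ≤ 25.6) = P(X ≤ 25.6) - P(X ≤ 12.08)
                 = F(25.6) - F(12.08)
                 = 0.730000 - 0.054000
                 = 0.676000

So there's approximately a 67.6% chance that X falls in this range.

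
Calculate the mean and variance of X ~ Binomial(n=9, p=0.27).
E[X] = 2.4300, Var(X) = 1.7739

We have X ~ Binomial(n=9, p=0.27).

For a Binomial distribution with n=9, p=0.27:

Expected value:
E[X] = 2.4300

Variance:
Var(X) = 1.7739

Standard deviation:
σ = √Var(X) = 1.3319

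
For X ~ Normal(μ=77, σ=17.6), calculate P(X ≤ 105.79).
0.949059

We have X ~ Normal(μ=77, σ=17.6).

The CDF gives us P(X ≤ k).

Using the CDF:
P(X ≤ 105.79) = 0.949059

This means there's approximately a 94.9% chance that X is at most 105.79.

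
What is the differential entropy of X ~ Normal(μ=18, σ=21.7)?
4.4963 nats

We have X ~ Normal(μ=18, σ=21.7).

The differential entropy measures the uncertainty or information content of the distribution.

For a Normal distribution with μ=18, σ=21.7:
h(X) = 4.4963 nats

(In bits, this would be 6.4867 bits.)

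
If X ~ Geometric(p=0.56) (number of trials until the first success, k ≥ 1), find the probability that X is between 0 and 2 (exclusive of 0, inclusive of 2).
0.806400

We have X ~ Geometric(p=0.56) (number of trials until the first success, k ≥ 1).

To find P(0 < X ≤ 2), we use:
P(0 < X ≤ 2) = P(X ≤ 2) - P(X ≤ 0)
                 = F(2) - F(0)
                 = 0.806400 - 0.000000
                 = 0.806400

So there's approximately a 80.6% chance that X falls in this range.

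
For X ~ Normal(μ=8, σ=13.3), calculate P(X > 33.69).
0.026706

We have X ~ Normal(μ=8, σ=13.3).

P(X > 33.69) = 1 - P(X ≤ 33.69)
                = 1 - F(33.69)
                = 1 - 0.973294
                = 0.026706

So there's approximately a 2.7% chance that X exceeds 33.69.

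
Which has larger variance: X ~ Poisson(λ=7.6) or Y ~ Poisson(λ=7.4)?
X has larger variance (7.6000 > 7.4000)

Compute the variance for each distribution:

X ~ Poisson(λ=7.6):
Var(X) = 7.6000

Y ~ Poisson(λ=7.4):
Var(Y) = 7.4000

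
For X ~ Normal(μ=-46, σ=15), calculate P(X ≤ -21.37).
0.949705

We have X ~ Normal(μ=-46, σ=15).

The CDF gives us P(X ≤ k).

Using the CDF:
P(X ≤ -21.37) = 0.949705

This means there's approximately a 95.0% chance that X is at most -21.37.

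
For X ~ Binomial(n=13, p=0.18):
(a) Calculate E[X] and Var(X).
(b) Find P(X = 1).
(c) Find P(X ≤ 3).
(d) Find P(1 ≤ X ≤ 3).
(a) E[X] = 2.3400, Var(X) = 1.9188
(b) P(X = 1) = 0.216263
(c) P(X ≤ 3) = 0.806138
(d) P(1 ≤ X ≤ 3) = 0.730354

We have X ~ Binomial(n=13, p=0.18).

(a) Moments:
E[X] = 2.3400
Var(X) = 1.9188
σ = √Var(X) = 1.3852

(b) Point probability using PMF:
P(X = 1) = 0.216263

(c) Cumulative probability using CDF:
P(X ≤ 3) = F(3) = 0.806138

(d) Range probability:
P(1 ≤ X ≤ 3) = P(X ≤ 3) - P(X ≤ 0)
                   = F(3) - F(0)
                   = 0.806138 - 0.075784
                   = 0.730354

This means approximately 73.0% of outcomes fall in the interval [1, 3].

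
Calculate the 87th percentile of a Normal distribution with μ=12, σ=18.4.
32.7256

We have X ~ Normal(μ=12, σ=18.4).

We want to find x such that P(X ≤ x) = 0.87.

This is the 87th percentile, which means 87% of values fall below this point.

Using the inverse CDF (quantile function):
x = F⁻¹(0.87) = 32.7256

Verification: P(X ≤ 32.7256) = 0.87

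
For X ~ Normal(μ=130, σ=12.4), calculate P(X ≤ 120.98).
0.233485

We have X ~ Normal(μ=130, σ=12.4).

The CDF gives us P(X ≤ k).

Using the CDF:
P(X ≤ 120.98) = 0.233485

This means there's approximately a 23.3% chance that X is at most 120.98.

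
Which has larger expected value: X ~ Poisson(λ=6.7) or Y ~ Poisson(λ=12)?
Y has larger mean (12.0000 > 6.7000)

Compute the expected value for each distribution:

X ~ Poisson(λ=6.7):
E[X] = 6.7000

Y ~ Poisson(λ=12):
E[Y] = 12.0000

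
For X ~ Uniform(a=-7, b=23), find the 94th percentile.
21.2000

We have X ~ Uniform(a=-7, b=23).

We want to find x such that P(X ≤ x) = 0.94.

This is the 94th percentile, which means 94% of values fall below this point.

Using the inverse CDF (quantile function):
x = F⁻¹(0.94) = 21.2000

Verification: P(X ≤ 21.2000) = 0.94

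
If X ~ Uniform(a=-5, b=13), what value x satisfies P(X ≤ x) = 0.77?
8.8600

We have X ~ Uniform(a=-5, b=13).

We want to find x such that P(X ≤ x) = 0.77.

This is the 77th percentile, which means 77% of values fall below this point.

Using the inverse CDF (quantile function):
x = F⁻¹(0.77) = 8.8600

Verification: P(X ≤ 8.8600) = 0.77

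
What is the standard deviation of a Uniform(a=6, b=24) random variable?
5.1962

We have X ~ Uniform(a=6, b=24).

For a Uniform distribution with a=6, b=24:
σ = √Var(X) = 5.1962

The standard deviation is the square root of the variance.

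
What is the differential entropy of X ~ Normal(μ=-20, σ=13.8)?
4.0436 nats

We have X ~ Normal(μ=-20, σ=13.8).

The differential entropy measures the uncertainty or information content of the distribution.

For a Normal distribution with μ=-20, σ=13.8:
h(X) = 4.0436 nats

(In bits, this would be 5.8337 bits.)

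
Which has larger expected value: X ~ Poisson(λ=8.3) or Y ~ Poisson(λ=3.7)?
X has larger mean (8.3000 > 3.7000)

Compute the expected value for each distribution:

X ~ Poisson(λ=8.3):
E[X] = 8.3000

Y ~ Poisson(λ=3.7):
E[Y] = 3.7000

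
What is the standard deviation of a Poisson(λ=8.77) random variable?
2.9614

We have X ~ Poisson(λ=8.77).

For a Poisson distribution with λ=8.77:
σ = √Var(X) = 2.9614

The standard deviation is the square root of the variance.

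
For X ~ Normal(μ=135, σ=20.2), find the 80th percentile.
152.0007

We have X ~ Normal(μ=135, σ=20.2).

We want to find x such that P(X ≤ x) = 0.8.

This is the 80th percentile, which means 80% of values fall below this point.

Using the inverse CDF (quantile function):
x = F⁻¹(0.8) = 152.0007

Verification: P(X ≤ 152.0007) = 0.8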